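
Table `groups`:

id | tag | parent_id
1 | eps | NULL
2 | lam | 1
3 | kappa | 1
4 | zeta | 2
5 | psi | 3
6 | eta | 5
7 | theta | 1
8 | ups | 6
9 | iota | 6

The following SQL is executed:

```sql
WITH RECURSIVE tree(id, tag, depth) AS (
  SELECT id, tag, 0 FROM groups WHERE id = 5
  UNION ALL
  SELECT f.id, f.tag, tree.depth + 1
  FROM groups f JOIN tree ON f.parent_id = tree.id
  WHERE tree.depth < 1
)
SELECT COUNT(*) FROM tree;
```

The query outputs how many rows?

Base: id=5 (psi) at depth 0.
Iteration 1: rows with parent_id in {5} -> eta (id 6, depth 1).
Iteration 2: depth < 1 fails for all current rows; recursion stops.
Total rows emitted: 2.

2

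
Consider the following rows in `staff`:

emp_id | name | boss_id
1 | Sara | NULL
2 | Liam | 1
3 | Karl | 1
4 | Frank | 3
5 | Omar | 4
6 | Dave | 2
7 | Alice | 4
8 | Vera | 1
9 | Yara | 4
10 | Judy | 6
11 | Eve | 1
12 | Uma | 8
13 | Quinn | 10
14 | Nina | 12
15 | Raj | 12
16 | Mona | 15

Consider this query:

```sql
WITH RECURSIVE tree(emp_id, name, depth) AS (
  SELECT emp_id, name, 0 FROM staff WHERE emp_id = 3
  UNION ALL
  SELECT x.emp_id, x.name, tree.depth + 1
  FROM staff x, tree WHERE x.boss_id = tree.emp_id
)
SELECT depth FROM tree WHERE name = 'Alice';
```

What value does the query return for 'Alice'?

Base: emp_id=3 (Karl) at depth 0.
Iteration 1: rows with boss_id in {3} -> Frank (id 4, depth 1).
Iteration 2: rows with boss_id in {4} -> Omar (id 5, depth 2), Alice (id 7, depth 2), Yara (id 9, depth 2).
Iteration 3: no rows with boss_id in {5,7,9}; recursion stops.

2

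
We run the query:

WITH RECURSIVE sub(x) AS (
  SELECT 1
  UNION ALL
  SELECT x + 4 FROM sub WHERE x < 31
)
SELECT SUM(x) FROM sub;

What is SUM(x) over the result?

Base: x=1.
Iteration 1: 1 < 31 holds -> x = 1 + 4 = 5.
Iteration 2: 5 < 31 holds -> x = 5 + 4 = 9.
Iteration 3: 9 < 31 holds -> x = 9 + 4 = 13.
Iteration 4: 13 < 31 holds -> x = 13 + 4 = 17.
Iteration 5: 17 < 31 holds -> x = 17 + 4 = 21.
Iteration 6: 21 < 31 holds -> x = 21 + 4 = 25.
Iteration 7: 25 < 31 holds -> x = 25 + 4 = 29.
Iteration 8: 29 < 31 holds -> x = 29 + 4 = 33.
Iteration 9: 33 < 31 fails; recursion stops.
SUM(x) = 1 + 5 + 9 + 13 + 17 + 21 + 25 + 29 + 33 = 153.

153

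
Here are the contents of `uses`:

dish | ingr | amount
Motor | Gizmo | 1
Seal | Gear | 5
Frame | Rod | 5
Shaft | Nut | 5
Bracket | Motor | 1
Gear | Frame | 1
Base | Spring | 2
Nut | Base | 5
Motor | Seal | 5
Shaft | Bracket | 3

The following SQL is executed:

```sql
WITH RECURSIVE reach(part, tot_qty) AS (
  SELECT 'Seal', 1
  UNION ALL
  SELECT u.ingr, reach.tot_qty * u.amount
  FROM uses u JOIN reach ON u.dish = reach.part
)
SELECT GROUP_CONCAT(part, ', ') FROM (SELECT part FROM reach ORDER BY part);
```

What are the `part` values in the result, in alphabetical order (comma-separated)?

Base: (Seal, tot_qty=1).
Iteration 1: components of {Seal} -> Gear = 1*5 = 5.
Iteration 2: components of {Gear} -> Frame = 5*1 = 5.
Iteration 3: components of {Frame} -> Rod = 5*5 = 25.
Iteration 4: no further components; recursion stops.

Frame, Gear, Rod, Seal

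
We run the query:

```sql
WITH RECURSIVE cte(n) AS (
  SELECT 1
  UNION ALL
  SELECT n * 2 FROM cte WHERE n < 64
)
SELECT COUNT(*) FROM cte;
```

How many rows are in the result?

7

Base: n=1.
Iteration 1: 1 < 64 holds -> n = 1 * 2 = 2.
Iteration 2: 2 < 64 holds -> n = 2 * 2 = 4.
Iteration 3: 4 < 64 holds -> n = 4 * 2 = 8.
Iteration 4: 8 < 64 holds -> n = 8 * 2 = 16.
Iteration 5: 16 < 64 holds -> n = 16 * 2 = 32.
Iteration 6: 32 < 64 holds -> n = 32 * 2 = 64.
Iteration 7: 64 < 64 fails; recursion stops.
Total rows emitted: 7.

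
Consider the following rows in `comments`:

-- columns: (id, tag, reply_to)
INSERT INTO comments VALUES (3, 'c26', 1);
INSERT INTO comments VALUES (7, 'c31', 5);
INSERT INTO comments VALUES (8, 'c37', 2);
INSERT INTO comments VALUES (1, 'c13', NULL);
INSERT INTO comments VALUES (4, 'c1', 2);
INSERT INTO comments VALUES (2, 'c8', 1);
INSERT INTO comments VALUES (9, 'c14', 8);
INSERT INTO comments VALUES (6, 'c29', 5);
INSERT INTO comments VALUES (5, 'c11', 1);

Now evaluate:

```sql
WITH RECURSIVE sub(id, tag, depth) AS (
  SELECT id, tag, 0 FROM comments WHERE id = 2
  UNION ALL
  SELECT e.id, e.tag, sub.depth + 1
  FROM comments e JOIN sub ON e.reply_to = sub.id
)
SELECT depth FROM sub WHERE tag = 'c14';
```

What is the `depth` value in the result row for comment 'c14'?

Base: id=2 (c8) at depth 0.
Iteration 1: rows with reply_to in {2} -> c1 (id 4, depth 1), c37 (id 8, depth 1).
Iteration 2: rows with reply_to in {4,8} -> c14 (id 9, depth 2).
Iteration 3: no rows with reply_to in {9}; recursion stops.

2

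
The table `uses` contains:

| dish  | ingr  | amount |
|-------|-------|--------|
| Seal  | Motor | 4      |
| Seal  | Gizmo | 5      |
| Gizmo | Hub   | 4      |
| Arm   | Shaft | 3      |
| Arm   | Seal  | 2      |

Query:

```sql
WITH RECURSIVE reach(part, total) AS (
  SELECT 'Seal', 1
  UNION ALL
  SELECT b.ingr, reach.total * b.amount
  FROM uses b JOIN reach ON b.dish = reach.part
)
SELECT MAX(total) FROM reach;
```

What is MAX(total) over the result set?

20

Base: (Seal, total=1).
Iteration 1: components of {Seal} -> Gizmo = 1*5 = 5, Motor = 1*4 = 4.
Iteration 2: components of {Gizmo,Motor} -> Hub = 5*4 = 20.
Iteration 3: no further components; recursion stops.
total values: 1, 4, 5, 20; the maximum is 20.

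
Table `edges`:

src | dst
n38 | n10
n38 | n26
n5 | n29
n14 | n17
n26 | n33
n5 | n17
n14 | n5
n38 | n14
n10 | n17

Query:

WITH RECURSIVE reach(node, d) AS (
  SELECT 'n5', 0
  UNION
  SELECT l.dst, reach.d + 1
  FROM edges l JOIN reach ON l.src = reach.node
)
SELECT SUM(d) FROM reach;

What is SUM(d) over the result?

Base: (n5, d=0).
Iteration 1: edges from {n5} -> (n17, d=1), (n29, d=1).
Iteration 2: no outgoing edges from {n17,n29}; recursion stops.
SUM(d) = 0 + 1 + 1 = 2.

2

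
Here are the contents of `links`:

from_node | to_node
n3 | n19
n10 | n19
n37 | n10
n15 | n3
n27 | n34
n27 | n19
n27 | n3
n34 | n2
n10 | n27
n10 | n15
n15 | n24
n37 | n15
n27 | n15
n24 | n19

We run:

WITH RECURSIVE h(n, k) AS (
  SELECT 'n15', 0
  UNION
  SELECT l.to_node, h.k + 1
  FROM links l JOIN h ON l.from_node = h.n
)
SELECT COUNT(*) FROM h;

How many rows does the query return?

4

Base: (n15, k=0).
Iteration 1: edges from {n15} -> (n24, k=1), (n3, k=1).
Iteration 2: edges from {n24,n3} -> (n19, k=2). [UNION drops 1 duplicate row(s)]
Iteration 3: no outgoing edges from {n19}; recursion stops.
Total rows emitted: 4.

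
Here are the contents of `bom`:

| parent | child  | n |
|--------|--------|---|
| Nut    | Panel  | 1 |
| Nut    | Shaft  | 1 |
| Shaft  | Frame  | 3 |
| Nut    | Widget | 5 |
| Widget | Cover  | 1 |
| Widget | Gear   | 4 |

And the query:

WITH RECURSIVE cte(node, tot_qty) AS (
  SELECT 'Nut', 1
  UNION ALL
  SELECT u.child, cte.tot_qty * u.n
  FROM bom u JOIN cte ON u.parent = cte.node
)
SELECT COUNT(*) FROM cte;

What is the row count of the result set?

Base: (Nut, tot_qty=1).
Iteration 1: components of {Nut} -> Panel = 1*1 = 1, Shaft = 1*1 = 1, Widget = 1*5 = 5.
Iteration 2: components of {Panel,Shaft,Widget} -> Cover = 5*1 = 5, Frame = 1*3 = 3, Gear = 5*4 = 20.
Iteration 3: no further components; recursion stops.
Total rows emitted: 7.

7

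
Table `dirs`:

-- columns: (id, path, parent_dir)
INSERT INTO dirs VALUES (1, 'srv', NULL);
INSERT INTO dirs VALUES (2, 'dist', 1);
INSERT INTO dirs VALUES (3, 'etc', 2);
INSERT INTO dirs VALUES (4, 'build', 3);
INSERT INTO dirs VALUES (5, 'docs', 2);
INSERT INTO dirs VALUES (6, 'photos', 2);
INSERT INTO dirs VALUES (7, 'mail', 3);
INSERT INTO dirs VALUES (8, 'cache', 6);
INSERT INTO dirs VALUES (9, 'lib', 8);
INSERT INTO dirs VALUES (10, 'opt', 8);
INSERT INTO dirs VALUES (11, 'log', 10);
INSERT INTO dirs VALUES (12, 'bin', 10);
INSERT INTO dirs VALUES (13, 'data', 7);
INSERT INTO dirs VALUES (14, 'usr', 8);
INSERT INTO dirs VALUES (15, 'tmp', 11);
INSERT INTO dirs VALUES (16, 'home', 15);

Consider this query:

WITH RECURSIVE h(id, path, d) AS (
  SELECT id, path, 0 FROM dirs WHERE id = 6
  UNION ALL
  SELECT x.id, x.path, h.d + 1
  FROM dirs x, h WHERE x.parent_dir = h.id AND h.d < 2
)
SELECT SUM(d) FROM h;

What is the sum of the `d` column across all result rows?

7

Base: id=6 (photos) at d 0.
Iteration 1: rows with parent_dir in {6} -> cache (id 8, d 1).
Iteration 2: rows with parent_dir in {8} -> lib (id 9, d 2), opt (id 10, d 2), usr (id 14, d 2).
Iteration 3: d < 2 fails for all current rows; recursion stops.
SUM(d) = 0 + 1 + 2 + 2 + 2 = 7.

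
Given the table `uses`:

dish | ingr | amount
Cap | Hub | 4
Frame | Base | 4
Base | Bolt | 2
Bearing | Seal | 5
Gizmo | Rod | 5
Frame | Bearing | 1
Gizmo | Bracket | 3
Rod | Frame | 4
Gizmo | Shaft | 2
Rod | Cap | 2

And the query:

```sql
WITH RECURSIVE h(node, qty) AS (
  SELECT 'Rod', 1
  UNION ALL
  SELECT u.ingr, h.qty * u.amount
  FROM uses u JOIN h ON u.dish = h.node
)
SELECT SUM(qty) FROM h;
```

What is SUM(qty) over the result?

Base: (Rod, qty=1).
Iteration 1: components of {Rod} -> Cap = 1*2 = 2, Frame = 1*4 = 4.
Iteration 2: components of {Cap,Frame} -> Base = 4*4 = 16, Bearing = 4*1 = 4, Hub = 2*4 = 8.
Iteration 3: components of {Base,Bearing,Hub} -> Bolt = 16*2 = 32, Seal = 4*5 = 20.
Iteration 4: no further components; recursion stops.
SUM(qty) = 1 + 4 + 2 + 4 + 16 + 8 + 20 + 32 = 87.

87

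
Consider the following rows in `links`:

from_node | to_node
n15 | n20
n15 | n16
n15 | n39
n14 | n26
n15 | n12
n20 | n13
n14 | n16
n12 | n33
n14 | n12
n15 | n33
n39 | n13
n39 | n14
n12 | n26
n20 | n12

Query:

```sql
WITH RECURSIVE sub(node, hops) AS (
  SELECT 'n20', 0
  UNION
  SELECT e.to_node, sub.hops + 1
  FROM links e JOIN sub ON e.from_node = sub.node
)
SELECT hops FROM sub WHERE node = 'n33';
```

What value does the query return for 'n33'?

Base: (n20, hops=0).
Iteration 1: edges from {n20} -> (n12, hops=1), (n13, hops=1).
Iteration 2: edges from {n12,n13} -> (n26, hops=2), (n33, hops=2).
Iteration 3: no outgoing edges from {n26,n33}; recursion stops.

2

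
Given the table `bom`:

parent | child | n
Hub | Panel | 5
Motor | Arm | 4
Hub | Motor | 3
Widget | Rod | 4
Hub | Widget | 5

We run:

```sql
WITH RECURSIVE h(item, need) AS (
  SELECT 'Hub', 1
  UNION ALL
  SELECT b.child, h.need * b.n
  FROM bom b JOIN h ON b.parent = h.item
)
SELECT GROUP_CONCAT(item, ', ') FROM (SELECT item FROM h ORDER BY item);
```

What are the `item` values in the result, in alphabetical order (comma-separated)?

Arm, Hub, Motor, Panel, Rod, Widget

Base: (Hub, need=1).
Iteration 1: components of {Hub} -> Motor = 1*3 = 3, Panel = 1*5 = 5, Widget = 1*5 = 5.
Iteration 2: components of {Motor,Panel,Widget} -> Arm = 3*4 = 12, Rod = 5*4 = 20.
Iteration 3: no further components; recursion stops.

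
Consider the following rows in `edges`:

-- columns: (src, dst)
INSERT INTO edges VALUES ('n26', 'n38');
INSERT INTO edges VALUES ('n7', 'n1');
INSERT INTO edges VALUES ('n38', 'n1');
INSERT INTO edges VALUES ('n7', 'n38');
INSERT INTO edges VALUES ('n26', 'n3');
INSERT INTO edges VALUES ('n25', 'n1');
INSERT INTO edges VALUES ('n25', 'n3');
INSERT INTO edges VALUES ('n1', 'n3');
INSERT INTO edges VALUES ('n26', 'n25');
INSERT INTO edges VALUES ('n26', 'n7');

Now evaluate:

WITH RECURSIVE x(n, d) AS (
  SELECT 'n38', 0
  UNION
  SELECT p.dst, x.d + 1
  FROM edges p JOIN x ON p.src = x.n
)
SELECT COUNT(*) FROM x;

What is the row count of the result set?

3

Base: (n38, d=0).
Iteration 1: edges from {n38} -> (n1, d=1).
Iteration 2: edges from {n1} -> (n3, d=2).
Iteration 3: no outgoing edges from {n3}; recursion stops.
Total rows emitted: 3.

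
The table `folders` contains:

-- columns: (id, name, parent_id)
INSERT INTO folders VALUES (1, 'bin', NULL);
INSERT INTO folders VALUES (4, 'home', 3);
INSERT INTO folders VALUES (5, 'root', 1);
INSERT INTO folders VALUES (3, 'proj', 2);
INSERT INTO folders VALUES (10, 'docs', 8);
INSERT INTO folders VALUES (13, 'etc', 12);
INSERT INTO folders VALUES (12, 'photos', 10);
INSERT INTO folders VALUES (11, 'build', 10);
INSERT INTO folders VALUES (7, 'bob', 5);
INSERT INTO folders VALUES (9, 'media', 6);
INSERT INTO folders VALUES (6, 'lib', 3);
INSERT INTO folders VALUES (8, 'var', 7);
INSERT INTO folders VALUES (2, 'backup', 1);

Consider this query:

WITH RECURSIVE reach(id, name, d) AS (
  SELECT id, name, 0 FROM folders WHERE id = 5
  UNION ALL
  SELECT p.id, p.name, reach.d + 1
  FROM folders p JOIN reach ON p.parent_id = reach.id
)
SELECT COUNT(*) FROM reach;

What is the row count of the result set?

Base: id=5 (root) at d 0.
Iteration 1: rows with parent_id in {5} -> bob (id 7, d 1).
Iteration 2: rows with parent_id in {7} -> var (id 8, d 2).
Iteration 3: rows with parent_id in {8} -> docs (id 10, d 3).
Iteration 4: rows with parent_id in {10} -> build (id 11, d 4), photos (id 12, d 4).
Iteration 5: rows with parent_id in {11,12} -> etc (id 13, d 5).
Iteration 6: no rows with parent_id in {13}; recursion stops.
Total rows emitted: 7.

7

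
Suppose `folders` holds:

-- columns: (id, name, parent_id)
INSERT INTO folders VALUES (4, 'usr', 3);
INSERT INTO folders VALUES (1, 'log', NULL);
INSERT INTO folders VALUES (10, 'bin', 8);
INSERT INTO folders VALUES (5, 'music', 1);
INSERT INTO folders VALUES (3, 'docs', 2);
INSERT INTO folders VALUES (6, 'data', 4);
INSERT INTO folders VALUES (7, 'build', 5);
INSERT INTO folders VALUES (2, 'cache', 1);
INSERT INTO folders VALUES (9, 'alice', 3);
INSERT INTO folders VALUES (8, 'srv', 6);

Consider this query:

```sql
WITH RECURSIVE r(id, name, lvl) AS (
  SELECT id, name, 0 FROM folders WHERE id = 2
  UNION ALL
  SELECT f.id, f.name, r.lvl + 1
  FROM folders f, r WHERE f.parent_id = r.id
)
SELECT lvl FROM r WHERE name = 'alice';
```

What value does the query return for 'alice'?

Base: id=2 (cache) at lvl 0.
Iteration 1: rows with parent_id in {2} -> docs (id 3, lvl 1).
Iteration 2: rows with parent_id in {3} -> usr (id 4, lvl 2), alice (id 9, lvl 2).
Iteration 3: rows with parent_id in {4,9} -> data (id 6, lvl 3).
Iteration 4: rows with parent_id in {6} -> srv (id 8, lvl 4).
Iteration 5: rows with parent_id in {8} -> bin (id 10, lvl 5).
Iteration 6: no rows with parent_id in {10}; recursion stops.

2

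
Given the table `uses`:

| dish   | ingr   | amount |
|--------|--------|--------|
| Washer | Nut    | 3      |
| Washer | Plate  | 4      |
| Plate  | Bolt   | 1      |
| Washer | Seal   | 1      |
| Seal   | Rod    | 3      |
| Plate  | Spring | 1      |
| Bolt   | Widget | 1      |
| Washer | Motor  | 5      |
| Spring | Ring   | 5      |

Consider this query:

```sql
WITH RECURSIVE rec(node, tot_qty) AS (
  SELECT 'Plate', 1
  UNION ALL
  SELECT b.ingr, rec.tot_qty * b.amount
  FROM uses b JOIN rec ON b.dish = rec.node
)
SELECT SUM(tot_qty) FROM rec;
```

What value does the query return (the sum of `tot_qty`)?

9

Base: (Plate, tot_qty=1).
Iteration 1: components of {Plate} -> Bolt = 1*1 = 1, Spring = 1*1 = 1.
Iteration 2: components of {Bolt,Spring} -> Ring = 1*5 = 5, Widget = 1*1 = 1.
Iteration 3: no further components; recursion stops.
SUM(tot_qty) = 1 + 1 + 1 + 1 + 5 = 9.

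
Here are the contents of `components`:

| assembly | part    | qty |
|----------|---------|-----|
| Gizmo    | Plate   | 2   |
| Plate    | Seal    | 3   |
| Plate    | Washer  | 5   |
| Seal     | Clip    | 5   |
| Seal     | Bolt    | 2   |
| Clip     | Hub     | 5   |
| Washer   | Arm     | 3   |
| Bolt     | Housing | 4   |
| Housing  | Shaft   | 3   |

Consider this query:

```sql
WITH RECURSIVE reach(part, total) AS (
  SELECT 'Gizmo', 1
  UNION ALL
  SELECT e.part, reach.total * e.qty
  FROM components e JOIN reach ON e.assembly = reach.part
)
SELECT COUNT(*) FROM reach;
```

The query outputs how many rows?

Base: (Gizmo, total=1).
Iteration 1: components of {Gizmo} -> Plate = 1*2 = 2.
Iteration 2: components of {Plate} -> Seal = 2*3 = 6, Washer = 2*5 = 10.
Iteration 3: components of {Seal,Washer} -> Arm = 10*3 = 30, Bolt = 6*2 = 12, Clip = 6*5 = 30.
Iteration 4: components of {Arm,Bolt,Clip} -> Housing = 12*4 = 48, Hub = 30*5 = 150.
Iteration 5: components of {Housing,Hub} -> Shaft = 48*3 = 144.
Iteration 6: no further components; recursion stops.
Total rows emitted: 10.

10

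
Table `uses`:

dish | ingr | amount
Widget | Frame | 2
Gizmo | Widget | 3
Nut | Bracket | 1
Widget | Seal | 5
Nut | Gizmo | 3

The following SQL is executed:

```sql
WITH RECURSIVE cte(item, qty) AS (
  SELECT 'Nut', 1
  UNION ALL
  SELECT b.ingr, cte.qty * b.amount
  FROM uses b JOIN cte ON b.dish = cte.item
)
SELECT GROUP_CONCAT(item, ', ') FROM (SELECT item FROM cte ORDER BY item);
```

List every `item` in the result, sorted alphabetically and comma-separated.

Base: (Nut, qty=1).
Iteration 1: components of {Nut} -> Bracket = 1*1 = 1, Gizmo = 1*3 = 3.
Iteration 2: components of {Bracket,Gizmo} -> Widget = 3*3 = 9.
Iteration 3: components of {Widget} -> Frame = 9*2 = 18, Seal = 9*5 = 45.
Iteration 4: no further components; recursion stops.

Bracket, Frame, Gizmo, Nut, Seal, Widget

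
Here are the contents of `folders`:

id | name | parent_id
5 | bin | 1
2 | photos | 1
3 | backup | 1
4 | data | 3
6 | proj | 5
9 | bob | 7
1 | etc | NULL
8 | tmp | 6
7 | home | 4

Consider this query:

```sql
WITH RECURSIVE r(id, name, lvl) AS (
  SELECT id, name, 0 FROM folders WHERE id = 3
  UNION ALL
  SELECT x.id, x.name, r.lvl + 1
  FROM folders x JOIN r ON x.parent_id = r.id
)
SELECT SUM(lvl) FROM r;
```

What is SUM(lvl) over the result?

Base: id=3 (backup) at lvl 0.
Iteration 1: rows with parent_id in {3} -> data (id 4, lvl 1).
Iteration 2: rows with parent_id in {4} -> home (id 7, lvl 2).
Iteration 3: rows with parent_id in {7} -> bob (id 9, lvl 3).
Iteration 4: no rows with parent_id in {9}; recursion stops.
SUM(lvl) = 0 + 1 + 2 + 3 = 6.

6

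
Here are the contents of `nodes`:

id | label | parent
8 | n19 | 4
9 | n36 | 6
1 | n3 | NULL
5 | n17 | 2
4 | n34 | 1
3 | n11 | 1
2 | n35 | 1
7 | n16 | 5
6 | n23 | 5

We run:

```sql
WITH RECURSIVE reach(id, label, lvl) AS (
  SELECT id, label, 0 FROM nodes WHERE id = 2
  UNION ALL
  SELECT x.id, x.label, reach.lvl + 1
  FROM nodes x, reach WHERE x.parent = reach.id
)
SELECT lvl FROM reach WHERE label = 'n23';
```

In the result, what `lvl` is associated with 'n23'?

2

Base: id=2 (n35) at lvl 0.
Iteration 1: rows with parent in {2} -> n17 (id 5, lvl 1).
Iteration 2: rows with parent in {5} -> n23 (id 6, lvl 2), n16 (id 7, lvl 2).
Iteration 3: rows with parent in {6,7} -> n36 (id 9, lvl 3).
Iteration 4: no rows with parent in {9}; recursion stops.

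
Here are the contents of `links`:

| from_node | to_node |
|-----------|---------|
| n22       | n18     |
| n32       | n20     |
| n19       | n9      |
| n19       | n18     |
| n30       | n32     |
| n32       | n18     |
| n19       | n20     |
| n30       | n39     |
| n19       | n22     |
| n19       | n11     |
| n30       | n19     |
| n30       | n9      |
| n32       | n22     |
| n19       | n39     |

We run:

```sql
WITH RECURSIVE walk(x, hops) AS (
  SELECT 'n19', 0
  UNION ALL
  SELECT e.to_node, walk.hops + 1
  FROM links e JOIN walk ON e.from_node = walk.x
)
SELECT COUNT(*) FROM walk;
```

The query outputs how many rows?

8

Base: (n19, hops=0).
Iteration 1: edges from {n19} -> (n11, hops=1), (n18, hops=1), (n20, hops=1), (n22, hops=1), (n39, hops=1), (n9, hops=1).
Iteration 2: edges from {n11,n18,n20,n22,n39,n9} -> (n18, hops=2).
Iteration 3: no outgoing edges from {n18}; recursion stops.
Total rows emitted: 8.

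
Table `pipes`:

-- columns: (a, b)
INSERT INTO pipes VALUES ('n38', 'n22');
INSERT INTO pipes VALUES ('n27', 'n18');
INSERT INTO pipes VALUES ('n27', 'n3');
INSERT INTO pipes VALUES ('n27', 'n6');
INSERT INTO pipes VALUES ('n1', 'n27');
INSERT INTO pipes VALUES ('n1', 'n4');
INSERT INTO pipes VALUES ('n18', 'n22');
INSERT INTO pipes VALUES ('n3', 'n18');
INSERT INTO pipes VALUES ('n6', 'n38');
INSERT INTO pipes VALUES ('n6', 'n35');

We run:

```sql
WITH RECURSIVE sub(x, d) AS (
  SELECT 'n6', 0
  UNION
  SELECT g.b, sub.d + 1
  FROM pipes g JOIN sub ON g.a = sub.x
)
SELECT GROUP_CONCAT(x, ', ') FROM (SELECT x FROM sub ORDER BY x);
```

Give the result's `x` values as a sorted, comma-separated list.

n22, n35, n38, n6

Base: (n6, d=0).
Iteration 1: edges from {n6} -> (n35, d=1), (n38, d=1).
Iteration 2: edges from {n35,n38} -> (n22, d=2).
Iteration 3: no outgoing edges from {n22}; recursion stops.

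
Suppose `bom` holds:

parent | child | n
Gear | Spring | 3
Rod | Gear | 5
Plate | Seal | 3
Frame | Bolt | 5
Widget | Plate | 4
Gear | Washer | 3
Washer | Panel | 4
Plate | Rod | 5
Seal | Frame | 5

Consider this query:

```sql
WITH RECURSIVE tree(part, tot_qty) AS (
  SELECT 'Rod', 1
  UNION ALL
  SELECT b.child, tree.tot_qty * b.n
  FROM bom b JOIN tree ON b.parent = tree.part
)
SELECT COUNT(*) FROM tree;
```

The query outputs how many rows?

5

Base: (Rod, tot_qty=1).
Iteration 1: components of {Rod} -> Gear = 1*5 = 5.
Iteration 2: components of {Gear} -> Spring = 5*3 = 15, Washer = 5*3 = 15.
Iteration 3: components of {Spring,Washer} -> Panel = 15*4 = 60.
Iteration 4: no further components; recursion stops.
Total rows emitted: 5.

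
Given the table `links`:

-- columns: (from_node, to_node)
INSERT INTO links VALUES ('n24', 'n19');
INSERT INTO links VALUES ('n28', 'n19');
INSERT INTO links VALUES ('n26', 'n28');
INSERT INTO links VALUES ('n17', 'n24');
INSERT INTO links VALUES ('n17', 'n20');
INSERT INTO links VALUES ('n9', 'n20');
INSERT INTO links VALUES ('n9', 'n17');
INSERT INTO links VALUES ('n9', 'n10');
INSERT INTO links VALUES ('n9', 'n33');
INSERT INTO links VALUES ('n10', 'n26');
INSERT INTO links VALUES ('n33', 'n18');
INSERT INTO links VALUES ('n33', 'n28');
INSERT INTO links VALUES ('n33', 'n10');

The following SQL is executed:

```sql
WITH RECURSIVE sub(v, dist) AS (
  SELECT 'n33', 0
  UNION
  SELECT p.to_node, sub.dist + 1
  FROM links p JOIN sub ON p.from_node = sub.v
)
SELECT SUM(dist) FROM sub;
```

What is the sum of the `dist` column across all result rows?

14

Base: (n33, dist=0).
Iteration 1: edges from {n33} -> (n10, dist=1), (n18, dist=1), (n28, dist=1).
Iteration 2: edges from {n10,n18,n28} -> (n19, dist=2), (n26, dist=2).
Iteration 3: edges from {n19,n26} -> (n28, dist=3).
Iteration 4: edges from {n28} -> (n19, dist=4).
Iteration 5: no outgoing edges from {n19}; recursion stops.
SUM(dist) = 0 + 1 + 1 + 1 + 2 + 2 + 3 + 4 = 14.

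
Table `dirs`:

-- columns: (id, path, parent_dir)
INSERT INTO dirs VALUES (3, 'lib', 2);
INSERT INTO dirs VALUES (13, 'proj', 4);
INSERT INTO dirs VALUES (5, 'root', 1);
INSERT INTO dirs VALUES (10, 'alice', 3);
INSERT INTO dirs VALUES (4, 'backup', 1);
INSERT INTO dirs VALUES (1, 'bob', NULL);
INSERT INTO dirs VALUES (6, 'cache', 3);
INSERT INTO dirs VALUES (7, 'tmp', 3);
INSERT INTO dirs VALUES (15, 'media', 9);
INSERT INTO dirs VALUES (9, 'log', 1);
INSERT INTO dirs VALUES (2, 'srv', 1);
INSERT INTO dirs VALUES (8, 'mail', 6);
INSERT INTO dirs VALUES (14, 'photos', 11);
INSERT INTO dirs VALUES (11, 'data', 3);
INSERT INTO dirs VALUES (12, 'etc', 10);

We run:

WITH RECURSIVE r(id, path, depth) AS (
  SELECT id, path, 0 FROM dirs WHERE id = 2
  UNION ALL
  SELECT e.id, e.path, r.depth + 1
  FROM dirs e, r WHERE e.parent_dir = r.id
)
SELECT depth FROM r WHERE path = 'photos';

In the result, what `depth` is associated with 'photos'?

3

Base: id=2 (srv) at depth 0.
Iteration 1: rows with parent_dir in {2} -> lib (id 3, depth 1).
Iteration 2: rows with parent_dir in {3} -> cache (id 6, depth 2), tmp (id 7, depth 2), alice (id 10, depth 2), data (id 11, depth 2).
Iteration 3: rows with parent_dir in {6,7,10,11} -> mail (id 8, depth 3), etc (id 12, depth 3), photos (id 14, depth 3).
Iteration 4: no rows with parent_dir in {8,12,14}; recursion stops.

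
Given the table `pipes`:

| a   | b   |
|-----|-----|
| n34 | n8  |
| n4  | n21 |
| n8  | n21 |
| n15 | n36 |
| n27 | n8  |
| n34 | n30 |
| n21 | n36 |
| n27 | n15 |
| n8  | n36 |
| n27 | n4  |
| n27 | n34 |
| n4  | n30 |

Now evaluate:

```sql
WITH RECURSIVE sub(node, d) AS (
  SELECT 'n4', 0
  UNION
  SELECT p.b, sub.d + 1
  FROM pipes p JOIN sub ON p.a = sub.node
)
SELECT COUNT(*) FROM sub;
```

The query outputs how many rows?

Base: (n4, d=0).
Iteration 1: edges from {n4} -> (n21, d=1), (n30, d=1).
Iteration 2: edges from {n21,n30} -> (n36, d=2).
Iteration 3: no outgoing edges from {n36}; recursion stops.
Total rows emitted: 4.

4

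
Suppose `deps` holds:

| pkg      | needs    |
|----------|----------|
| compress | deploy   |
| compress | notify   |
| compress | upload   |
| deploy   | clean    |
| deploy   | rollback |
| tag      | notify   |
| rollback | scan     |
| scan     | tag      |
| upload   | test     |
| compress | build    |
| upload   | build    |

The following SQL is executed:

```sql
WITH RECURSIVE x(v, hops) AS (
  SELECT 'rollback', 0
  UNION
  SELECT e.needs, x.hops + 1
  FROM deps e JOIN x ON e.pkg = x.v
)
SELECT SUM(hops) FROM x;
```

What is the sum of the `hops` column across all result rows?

6

Base: (rollback, hops=0).
Iteration 1: edges from {rollback} -> (scan, hops=1).
Iteration 2: edges from {scan} -> (tag, hops=2).
Iteration 3: edges from {tag} -> (notify, hops=3).
Iteration 4: no outgoing edges from {notify}; recursion stops.
SUM(hops) = 0 + 1 + 2 + 3 = 6.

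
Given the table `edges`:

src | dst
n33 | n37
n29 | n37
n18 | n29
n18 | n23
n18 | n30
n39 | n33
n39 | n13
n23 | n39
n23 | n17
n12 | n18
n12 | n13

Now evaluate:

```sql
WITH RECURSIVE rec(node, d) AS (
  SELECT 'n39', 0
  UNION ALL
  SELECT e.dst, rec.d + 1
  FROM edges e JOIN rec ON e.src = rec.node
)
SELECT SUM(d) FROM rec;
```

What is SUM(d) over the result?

4

Base: (n39, d=0).
Iteration 1: edges from {n39} -> (n13, d=1), (n33, d=1).
Iteration 2: edges from {n13,n33} -> (n37, d=2).
Iteration 3: no outgoing edges from {n37}; recursion stops.
SUM(d) = 0 + 1 + 1 + 2 = 4.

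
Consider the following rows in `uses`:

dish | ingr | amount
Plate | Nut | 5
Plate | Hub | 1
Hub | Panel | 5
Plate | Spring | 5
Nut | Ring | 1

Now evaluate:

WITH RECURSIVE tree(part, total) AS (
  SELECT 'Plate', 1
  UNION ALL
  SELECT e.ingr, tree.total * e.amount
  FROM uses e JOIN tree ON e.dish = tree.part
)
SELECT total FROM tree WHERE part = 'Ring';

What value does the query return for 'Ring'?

5

Base: (Plate, total=1).
Iteration 1: components of {Plate} -> Hub = 1*1 = 1, Nut = 1*5 = 5, Spring = 1*5 = 5.
Iteration 2: components of {Hub,Nut,Spring} -> Panel = 1*5 = 5, Ring = 5*1 = 5.
Iteration 3: no further components; recursion stops.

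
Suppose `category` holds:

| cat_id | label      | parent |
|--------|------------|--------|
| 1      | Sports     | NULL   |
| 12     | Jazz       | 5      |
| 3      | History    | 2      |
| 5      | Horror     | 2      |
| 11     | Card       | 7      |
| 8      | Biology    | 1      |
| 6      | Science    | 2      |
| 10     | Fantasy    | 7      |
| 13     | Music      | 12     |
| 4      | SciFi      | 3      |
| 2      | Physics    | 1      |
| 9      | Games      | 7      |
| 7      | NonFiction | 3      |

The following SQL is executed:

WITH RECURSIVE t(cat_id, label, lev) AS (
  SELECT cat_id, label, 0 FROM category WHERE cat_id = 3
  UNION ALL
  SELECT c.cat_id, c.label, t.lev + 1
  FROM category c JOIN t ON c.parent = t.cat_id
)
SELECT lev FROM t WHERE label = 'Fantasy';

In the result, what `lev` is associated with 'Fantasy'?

Base: cat_id=3 (History) at lev 0.
Iteration 1: rows with parent in {3} -> SciFi (id 4, lev 1), NonFiction (id 7, lev 1).
Iteration 2: rows with parent in {4,7} -> Games (id 9, lev 2), Fantasy (id 10, lev 2), Card (id 11, lev 2).
Iteration 3: no rows with parent in {9,10,11}; recursion stops.

2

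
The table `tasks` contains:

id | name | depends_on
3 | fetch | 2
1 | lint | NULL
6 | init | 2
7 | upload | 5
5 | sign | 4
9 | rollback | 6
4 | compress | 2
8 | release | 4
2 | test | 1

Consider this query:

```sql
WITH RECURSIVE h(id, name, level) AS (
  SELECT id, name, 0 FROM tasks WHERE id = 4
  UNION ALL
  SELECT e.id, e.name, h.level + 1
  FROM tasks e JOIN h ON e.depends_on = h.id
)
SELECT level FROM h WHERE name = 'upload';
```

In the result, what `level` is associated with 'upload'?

Base: id=4 (compress) at level 0.
Iteration 1: rows with depends_on in {4} -> sign (id 5, level 1), release (id 8, level 1).
Iteration 2: rows with depends_on in {5,8} -> upload (id 7, level 2).
Iteration 3: no rows with depends_on in {7}; recursion stops.

2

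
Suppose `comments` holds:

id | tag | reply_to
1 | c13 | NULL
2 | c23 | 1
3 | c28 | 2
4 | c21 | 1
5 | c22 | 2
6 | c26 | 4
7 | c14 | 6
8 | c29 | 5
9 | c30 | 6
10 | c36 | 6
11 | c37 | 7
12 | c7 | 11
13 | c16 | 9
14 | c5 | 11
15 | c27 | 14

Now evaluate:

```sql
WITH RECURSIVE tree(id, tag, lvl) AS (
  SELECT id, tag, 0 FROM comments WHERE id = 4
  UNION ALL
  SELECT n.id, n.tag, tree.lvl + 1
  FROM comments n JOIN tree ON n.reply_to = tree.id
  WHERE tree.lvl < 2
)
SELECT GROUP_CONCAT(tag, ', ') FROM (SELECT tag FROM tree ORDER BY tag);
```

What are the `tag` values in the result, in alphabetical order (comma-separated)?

Base: id=4 (c21) at lvl 0.
Iteration 1: rows with reply_to in {4} -> c26 (id 6, lvl 1).
Iteration 2: rows with reply_to in {6} -> c14 (id 7, lvl 2), c30 (id 9, lvl 2), c36 (id 10, lvl 2).
Iteration 3: lvl < 2 fails for all current rows; recursion stops.

c14, c21, c26, c30, c36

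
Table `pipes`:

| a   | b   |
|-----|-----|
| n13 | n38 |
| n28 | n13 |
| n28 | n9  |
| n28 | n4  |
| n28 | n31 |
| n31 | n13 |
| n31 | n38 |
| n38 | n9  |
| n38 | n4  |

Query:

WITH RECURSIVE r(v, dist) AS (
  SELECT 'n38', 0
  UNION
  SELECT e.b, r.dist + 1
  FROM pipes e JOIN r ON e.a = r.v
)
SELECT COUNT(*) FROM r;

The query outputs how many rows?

Base: (n38, dist=0).
Iteration 1: edges from {n38} -> (n4, dist=1), (n9, dist=1).
Iteration 2: no outgoing edges from {n4,n9}; recursion stops.
Total rows emitted: 3.

3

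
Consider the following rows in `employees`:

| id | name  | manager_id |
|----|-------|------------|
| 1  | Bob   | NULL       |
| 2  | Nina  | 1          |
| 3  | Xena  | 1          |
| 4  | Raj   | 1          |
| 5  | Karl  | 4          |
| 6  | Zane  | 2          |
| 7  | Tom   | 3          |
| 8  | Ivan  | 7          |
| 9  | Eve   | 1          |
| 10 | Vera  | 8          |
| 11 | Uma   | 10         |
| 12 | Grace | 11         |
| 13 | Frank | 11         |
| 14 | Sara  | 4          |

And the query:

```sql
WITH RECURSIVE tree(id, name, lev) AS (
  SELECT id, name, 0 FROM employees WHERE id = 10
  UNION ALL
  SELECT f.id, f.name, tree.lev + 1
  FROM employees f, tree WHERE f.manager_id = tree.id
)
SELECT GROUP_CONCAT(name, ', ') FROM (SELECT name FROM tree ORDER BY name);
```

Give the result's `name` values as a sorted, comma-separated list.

Base: id=10 (Vera) at lev 0.
Iteration 1: rows with manager_id in {10} -> Uma (id 11, lev 1).
Iteration 2: rows with manager_id in {11} -> Grace (id 12, lev 2), Frank (id 13, lev 2).
Iteration 3: no rows with manager_id in {12,13}; recursion stops.

Frank, Grace, Uma, Vera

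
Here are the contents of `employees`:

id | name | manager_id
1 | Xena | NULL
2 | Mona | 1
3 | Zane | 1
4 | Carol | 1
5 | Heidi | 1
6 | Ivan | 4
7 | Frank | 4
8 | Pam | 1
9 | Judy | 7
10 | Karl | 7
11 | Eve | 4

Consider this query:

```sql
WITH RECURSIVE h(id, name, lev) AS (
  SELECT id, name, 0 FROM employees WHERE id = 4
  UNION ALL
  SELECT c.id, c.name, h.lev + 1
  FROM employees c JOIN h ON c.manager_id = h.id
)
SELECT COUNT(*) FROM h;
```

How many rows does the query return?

6

Base: id=4 (Carol) at lev 0.
Iteration 1: rows with manager_id in {4} -> Ivan (id 6, lev 1), Frank (id 7, lev 1), Eve (id 11, lev 1).
Iteration 2: rows with manager_id in {6,7,11} -> Judy (id 9, lev 2), Karl (id 10, lev 2).
Iteration 3: no rows with manager_id in {9,10}; recursion stops.
Total rows emitted: 6.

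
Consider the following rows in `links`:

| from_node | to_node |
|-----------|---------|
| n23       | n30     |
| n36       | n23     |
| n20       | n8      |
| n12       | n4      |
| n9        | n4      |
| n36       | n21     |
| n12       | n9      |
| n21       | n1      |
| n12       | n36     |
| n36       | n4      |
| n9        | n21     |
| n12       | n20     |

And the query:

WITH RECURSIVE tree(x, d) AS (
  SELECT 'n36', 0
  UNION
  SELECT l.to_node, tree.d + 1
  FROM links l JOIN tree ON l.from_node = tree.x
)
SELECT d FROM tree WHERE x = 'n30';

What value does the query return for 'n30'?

Base: (n36, d=0).
Iteration 1: edges from {n36} -> (n21, d=1), (n23, d=1), (n4, d=1).
Iteration 2: edges from {n21,n23,n4} -> (n1, d=2), (n30, d=2).
Iteration 3: no outgoing edges from {n1,n30}; recursion stops.

2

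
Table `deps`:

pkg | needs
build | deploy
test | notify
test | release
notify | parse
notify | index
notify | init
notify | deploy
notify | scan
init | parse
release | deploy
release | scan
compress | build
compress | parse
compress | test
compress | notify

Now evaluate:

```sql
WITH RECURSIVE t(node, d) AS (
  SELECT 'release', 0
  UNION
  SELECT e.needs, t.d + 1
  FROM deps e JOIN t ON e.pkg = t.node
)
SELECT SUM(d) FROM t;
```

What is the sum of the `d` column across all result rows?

2

Base: (release, d=0).
Iteration 1: edges from {release} -> (deploy, d=1), (scan, d=1).
Iteration 2: no outgoing edges from {deploy,scan}; recursion stops.
SUM(d) = 0 + 1 + 1 = 2.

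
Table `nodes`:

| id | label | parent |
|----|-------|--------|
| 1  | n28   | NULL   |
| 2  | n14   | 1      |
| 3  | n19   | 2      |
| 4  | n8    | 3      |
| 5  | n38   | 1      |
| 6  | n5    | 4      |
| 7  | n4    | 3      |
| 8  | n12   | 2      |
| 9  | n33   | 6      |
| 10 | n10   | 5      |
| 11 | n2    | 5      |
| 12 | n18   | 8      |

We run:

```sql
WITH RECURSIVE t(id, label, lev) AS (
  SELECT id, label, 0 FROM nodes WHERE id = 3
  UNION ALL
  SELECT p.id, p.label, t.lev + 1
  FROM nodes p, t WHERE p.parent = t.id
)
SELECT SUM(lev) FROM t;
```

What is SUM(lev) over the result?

Base: id=3 (n19) at lev 0.
Iteration 1: rows with parent in {3} -> n8 (id 4, lev 1), n4 (id 7, lev 1).
Iteration 2: rows with parent in {4,7} -> n5 (id 6, lev 2).
Iteration 3: rows with parent in {6} -> n33 (id 9, lev 3).
Iteration 4: no rows with parent in {9}; recursion stops.
SUM(lev) = 0 + 1 + 1 + 2 + 3 = 7.

7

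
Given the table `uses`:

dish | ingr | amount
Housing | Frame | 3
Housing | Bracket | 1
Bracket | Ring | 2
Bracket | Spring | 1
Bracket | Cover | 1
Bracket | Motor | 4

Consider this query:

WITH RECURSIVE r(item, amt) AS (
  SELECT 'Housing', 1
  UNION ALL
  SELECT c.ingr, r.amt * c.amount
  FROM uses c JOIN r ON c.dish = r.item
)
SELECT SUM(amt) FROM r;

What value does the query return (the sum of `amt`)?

Base: (Housing, amt=1).
Iteration 1: components of {Housing} -> Bracket = 1*1 = 1, Frame = 1*3 = 3.
Iteration 2: components of {Bracket,Frame} -> Cover = 1*1 = 1, Motor = 1*4 = 4, Ring = 1*2 = 2, Spring = 1*1 = 1.
Iteration 3: no further components; recursion stops.
SUM(amt) = 1 + 3 + 1 + 2 + 1 + 1 + 4 = 13.

13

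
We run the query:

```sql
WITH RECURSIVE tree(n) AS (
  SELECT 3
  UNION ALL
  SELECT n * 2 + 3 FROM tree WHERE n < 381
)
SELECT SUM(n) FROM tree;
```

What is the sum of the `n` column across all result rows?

741

Base: n=3.
Iteration 1: 3 < 381 holds -> n = 3 * 2 + 3 = 9.
Iteration 2: 9 < 381 holds -> n = 9 * 2 + 3 = 21.
Iteration 3: 21 < 381 holds -> n = 21 * 2 + 3 = 45.
Iteration 4: 45 < 381 holds -> n = 45 * 2 + 3 = 93.
Iteration 5: 93 < 381 holds -> n = 93 * 2 + 3 = 189.
Iteration 6: 189 < 381 holds -> n = 189 * 2 + 3 = 381.
Iteration 7: 381 < 381 fails; recursion stops.
SUM(n) = 3 + 9 + 21 + 45 + 93 + 189 + 381 = 741.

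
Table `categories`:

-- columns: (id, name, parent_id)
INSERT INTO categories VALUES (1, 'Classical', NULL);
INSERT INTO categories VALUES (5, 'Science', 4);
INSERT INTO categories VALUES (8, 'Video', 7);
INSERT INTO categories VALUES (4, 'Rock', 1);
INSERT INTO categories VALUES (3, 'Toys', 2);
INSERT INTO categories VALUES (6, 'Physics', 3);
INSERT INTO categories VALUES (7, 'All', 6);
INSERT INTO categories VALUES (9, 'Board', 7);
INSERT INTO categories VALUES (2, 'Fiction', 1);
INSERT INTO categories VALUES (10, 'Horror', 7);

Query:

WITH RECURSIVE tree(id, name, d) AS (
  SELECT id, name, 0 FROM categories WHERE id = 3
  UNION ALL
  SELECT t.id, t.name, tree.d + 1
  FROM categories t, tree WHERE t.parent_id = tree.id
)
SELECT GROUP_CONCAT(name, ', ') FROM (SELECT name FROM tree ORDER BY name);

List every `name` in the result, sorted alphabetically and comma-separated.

All, Board, Horror, Physics, Toys, Video

Base: id=3 (Toys) at d 0.
Iteration 1: rows with parent_id in {3} -> Physics (id 6, d 1).
Iteration 2: rows with parent_id in {6} -> All (id 7, d 2).
Iteration 3: rows with parent_id in {7} -> Video (id 8, d 3), Board (id 9, d 3), Horror (id 10, d 3).
Iteration 4: no rows with parent_id in {8,9,10}; recursion stops.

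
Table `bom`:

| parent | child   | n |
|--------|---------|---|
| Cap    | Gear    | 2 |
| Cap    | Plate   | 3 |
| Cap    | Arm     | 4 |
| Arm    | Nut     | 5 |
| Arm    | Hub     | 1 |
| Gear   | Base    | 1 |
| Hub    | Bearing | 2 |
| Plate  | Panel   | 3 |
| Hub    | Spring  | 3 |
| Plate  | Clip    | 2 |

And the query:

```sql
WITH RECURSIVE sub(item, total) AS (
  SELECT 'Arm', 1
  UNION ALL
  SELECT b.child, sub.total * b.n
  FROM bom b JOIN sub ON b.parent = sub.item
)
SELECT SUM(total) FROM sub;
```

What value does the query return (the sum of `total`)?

Base: (Arm, total=1).
Iteration 1: components of {Arm} -> Hub = 1*1 = 1, Nut = 1*5 = 5.
Iteration 2: components of {Hub,Nut} -> Bearing = 1*2 = 2, Spring = 1*3 = 3.
Iteration 3: no further components; recursion stops.
SUM(total) = 1 + 5 + 1 + 2 + 3 = 12.

12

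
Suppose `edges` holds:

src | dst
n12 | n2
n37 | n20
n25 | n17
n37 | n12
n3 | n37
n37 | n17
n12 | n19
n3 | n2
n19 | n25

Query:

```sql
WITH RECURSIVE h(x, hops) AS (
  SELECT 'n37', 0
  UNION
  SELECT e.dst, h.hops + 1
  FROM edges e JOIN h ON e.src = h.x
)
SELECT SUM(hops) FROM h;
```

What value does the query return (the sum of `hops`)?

14

Base: (n37, hops=0).
Iteration 1: edges from {n37} -> (n12, hops=1), (n17, hops=1), (n20, hops=1).
Iteration 2: edges from {n12,n17,n20} -> (n19, hops=2), (n2, hops=2).
Iteration 3: edges from {n19,n2} -> (n25, hops=3).
Iteration 4: edges from {n25} -> (n17, hops=4).
Iteration 5: no outgoing edges from {n17}; recursion stops.
SUM(hops) = 0 + 1 + 1 + 1 + 2 + 2 + 3 + 4 = 14.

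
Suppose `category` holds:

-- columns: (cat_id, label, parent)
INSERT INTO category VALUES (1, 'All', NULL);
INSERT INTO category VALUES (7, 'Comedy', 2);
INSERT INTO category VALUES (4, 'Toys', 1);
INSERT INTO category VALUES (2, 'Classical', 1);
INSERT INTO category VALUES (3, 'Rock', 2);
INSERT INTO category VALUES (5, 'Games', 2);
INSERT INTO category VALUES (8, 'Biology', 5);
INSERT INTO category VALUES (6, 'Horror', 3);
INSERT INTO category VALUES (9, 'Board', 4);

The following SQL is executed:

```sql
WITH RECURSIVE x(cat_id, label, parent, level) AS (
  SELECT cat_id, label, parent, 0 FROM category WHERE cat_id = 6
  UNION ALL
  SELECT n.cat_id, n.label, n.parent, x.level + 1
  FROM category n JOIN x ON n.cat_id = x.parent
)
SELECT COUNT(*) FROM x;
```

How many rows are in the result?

4

Base: cat_id=6 (Horror), parent=3, level 0.
Iteration 1: join on cat_id=3 -> Rock (id 3, parent=2, level 1).
Iteration 2: join on cat_id=2 -> Classical (id 2, parent=1, level 2).
Iteration 3: join on cat_id=1 -> All (id 1, parent=NULL, level 3).
Iteration 4: parent is NULL; no match; recursion stops.
Total rows emitted: 4.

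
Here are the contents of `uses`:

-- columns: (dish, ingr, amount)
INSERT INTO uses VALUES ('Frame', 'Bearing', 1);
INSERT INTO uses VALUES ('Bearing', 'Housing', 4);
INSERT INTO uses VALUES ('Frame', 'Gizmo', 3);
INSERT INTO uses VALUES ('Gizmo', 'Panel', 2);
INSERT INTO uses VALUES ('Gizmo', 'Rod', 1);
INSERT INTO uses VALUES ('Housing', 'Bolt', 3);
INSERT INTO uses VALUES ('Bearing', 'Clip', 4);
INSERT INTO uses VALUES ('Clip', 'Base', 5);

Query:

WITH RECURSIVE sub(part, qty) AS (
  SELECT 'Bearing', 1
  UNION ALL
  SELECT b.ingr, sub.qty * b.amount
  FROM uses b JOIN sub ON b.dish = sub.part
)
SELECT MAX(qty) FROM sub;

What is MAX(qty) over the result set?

Base: (Bearing, qty=1).
Iteration 1: components of {Bearing} -> Clip = 1*4 = 4, Housing = 1*4 = 4.
Iteration 2: components of {Clip,Housing} -> Base = 4*5 = 20, Bolt = 4*3 = 12.
Iteration 3: no further components; recursion stops.
qty values: 1, 4, 4, 12, 20; the maximum is 20.

20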